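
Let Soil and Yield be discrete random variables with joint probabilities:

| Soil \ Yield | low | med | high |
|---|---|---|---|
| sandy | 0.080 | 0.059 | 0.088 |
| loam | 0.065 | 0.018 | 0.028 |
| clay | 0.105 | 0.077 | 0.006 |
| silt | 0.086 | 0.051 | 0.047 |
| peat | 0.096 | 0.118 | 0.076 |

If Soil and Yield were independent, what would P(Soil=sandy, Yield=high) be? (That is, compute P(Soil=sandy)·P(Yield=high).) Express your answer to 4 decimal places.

P(Soil=sandy) = 0.080 + 0.059 + 0.088 = 0.227.
P(Yield=high) = 0.088 + 0.028 + 0.006 + 0.047 + 0.076 = 0.245.
Product: 0.227 × 0.245 = 0.0556.

0.0556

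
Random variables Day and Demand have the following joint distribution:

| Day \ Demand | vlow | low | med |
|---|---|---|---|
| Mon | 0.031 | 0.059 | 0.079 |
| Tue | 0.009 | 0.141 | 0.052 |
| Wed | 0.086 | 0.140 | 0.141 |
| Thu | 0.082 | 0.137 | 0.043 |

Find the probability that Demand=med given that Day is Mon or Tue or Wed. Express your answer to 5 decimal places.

0.36856

P(Day=Mon) = 0.031 + 0.059 + 0.079 = 0.169.
P(Day=Tue) = 0.009 + 0.141 + 0.052 = 0.202.
P(Day=Wed) = 0.086 + 0.140 + 0.141 = 0.367.
P(Day ∈ {Mon, Tue, Wed}) = 0.169 + 0.202 + 0.367 = 0.738; P(Demand=med, Day ∈ {Mon, Tue, Wed}) = 0.079 + 0.052 + 0.141 = 0.272.
P(Demand=med | Day ∈ {Mon, Tue, Wed}) = 0.272/0.738 = 0.36856.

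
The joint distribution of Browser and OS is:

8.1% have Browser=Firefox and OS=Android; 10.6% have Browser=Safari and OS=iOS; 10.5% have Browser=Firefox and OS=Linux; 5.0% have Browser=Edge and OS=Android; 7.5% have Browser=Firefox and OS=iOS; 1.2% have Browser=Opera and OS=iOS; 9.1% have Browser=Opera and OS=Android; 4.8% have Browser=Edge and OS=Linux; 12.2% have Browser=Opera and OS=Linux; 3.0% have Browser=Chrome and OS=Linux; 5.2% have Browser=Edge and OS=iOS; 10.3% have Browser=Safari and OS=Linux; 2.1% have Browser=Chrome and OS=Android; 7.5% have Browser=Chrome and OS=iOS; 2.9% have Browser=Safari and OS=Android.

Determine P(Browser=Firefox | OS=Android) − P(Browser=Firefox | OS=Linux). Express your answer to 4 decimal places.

0.0404

P(OS=Android) = 0.021 + 0.081 + 0.029 + 0.050 + 0.091 = 0.272; P(Browser=Firefox | OS=Android) = 0.081/0.272 = 0.29779.
P(OS=Linux) = 0.030 + 0.105 + 0.103 + 0.048 + 0.122 = 0.408; P(Browser=Firefox | OS=Linux) = 0.105/0.408 = 0.25735.
Difference = 0.0404.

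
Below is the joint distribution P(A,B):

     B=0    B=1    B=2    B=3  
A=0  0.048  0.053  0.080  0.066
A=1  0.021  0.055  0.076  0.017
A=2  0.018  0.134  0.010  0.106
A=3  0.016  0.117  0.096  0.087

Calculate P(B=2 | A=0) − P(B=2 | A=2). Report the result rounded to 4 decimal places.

0.2866

P(A=0) = 0.048 + 0.053 + 0.080 + 0.066 = 0.247; P(B=2 | A=0) = 0.080/0.247 = 0.32389.
P(A=2) = 0.018 + 0.134 + 0.010 + 0.106 = 0.268; P(B=2 | A=2) = 0.010/0.268 = 0.03731.
Difference = 0.2866.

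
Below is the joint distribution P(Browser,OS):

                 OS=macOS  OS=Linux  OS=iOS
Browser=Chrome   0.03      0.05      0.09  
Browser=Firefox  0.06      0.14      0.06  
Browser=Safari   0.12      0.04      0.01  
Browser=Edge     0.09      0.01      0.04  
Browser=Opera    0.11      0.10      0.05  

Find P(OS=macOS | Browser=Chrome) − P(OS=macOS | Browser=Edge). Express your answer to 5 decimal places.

P(Browser=Chrome) = 0.03 + 0.05 + 0.09 = 0.17; P(OS=macOS | Browser=Chrome) = 0.03/0.17 = 0.176471.
P(Browser=Edge) = 0.09 + 0.01 + 0.04 = 0.14; P(OS=macOS | Browser=Edge) = 0.09/0.14 = 0.642857.
Difference = -0.46639.

-0.46639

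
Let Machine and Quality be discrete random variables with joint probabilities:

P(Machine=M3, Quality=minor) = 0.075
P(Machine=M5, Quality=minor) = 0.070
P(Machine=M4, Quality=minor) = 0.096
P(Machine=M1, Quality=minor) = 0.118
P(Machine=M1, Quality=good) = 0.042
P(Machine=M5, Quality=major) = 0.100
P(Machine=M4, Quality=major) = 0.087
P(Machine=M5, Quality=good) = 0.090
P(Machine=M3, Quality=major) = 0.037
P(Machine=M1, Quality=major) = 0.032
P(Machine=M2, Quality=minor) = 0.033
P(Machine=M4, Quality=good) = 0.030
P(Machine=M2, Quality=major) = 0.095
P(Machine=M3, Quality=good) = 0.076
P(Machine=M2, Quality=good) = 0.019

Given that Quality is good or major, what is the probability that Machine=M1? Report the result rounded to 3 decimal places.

0.122

P(Quality=good) = 0.042 + 0.019 + 0.076 + 0.030 + 0.090 = 0.257.
P(Quality=major) = 0.032 + 0.095 + 0.037 + 0.087 + 0.100 = 0.351.
P(Quality ∈ {good, major}) = 0.257 + 0.351 = 0.608; P(Machine=M1, Quality ∈ {good, major}) = 0.042 + 0.032 = 0.074.
P(Machine=M1 | Quality ∈ {good, major}) = 0.074/0.608 = 0.122.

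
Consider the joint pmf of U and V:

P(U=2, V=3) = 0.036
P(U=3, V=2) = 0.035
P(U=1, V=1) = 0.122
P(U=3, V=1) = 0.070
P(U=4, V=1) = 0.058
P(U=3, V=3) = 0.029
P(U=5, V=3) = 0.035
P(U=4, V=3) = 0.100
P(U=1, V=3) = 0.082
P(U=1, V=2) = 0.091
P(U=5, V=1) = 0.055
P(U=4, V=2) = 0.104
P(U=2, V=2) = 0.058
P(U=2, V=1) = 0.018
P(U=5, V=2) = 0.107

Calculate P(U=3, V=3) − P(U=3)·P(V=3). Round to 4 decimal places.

P(U=3) = 0.070 + 0.035 + 0.029 = 0.134.
P(V=3) = 0.082 + 0.036 + 0.029 + 0.100 + 0.035 = 0.282.
P(U=3, V=3) − P(U=3)P(V=3) = 0.029 − 0.134×0.282 = -0.0088.

-0.0088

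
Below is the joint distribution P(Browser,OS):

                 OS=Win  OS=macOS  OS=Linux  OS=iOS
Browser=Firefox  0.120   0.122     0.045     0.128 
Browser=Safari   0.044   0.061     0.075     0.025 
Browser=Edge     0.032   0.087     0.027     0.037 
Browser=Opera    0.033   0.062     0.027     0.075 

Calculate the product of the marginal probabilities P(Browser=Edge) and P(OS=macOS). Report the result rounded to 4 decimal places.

0.0608

P(Browser=Edge) = 0.032 + 0.087 + 0.027 + 0.037 = 0.183.
P(OS=macOS) = 0.122 + 0.061 + 0.087 + 0.062 = 0.332.
Product: 0.183 × 0.332 = 0.0608.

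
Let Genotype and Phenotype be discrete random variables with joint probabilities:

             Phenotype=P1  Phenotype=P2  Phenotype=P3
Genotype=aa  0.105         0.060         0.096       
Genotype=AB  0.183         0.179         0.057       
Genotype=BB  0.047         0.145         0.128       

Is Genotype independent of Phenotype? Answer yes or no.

no

P(Genotype=AB) = 0.419 and P(Phenotype=P3) = 0.281, so their product is 0.11774, but P(Genotype=AB, Phenotype=P3) = 0.057. Since these differ, Genotype and Phenotype are not independent.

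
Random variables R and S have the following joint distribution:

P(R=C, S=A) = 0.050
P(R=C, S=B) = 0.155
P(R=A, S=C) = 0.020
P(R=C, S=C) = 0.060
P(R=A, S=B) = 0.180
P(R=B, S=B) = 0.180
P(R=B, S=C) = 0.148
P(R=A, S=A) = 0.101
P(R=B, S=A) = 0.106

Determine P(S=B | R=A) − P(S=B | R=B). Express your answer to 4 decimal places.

P(R=A) = 0.101 + 0.180 + 0.020 = 0.301; P(S=B | R=A) = 0.180/0.301 = 0.59801.
P(R=B) = 0.106 + 0.180 + 0.148 = 0.434; P(S=B | R=B) = 0.180/0.434 = 0.41475.
Difference = 0.1833.

0.1833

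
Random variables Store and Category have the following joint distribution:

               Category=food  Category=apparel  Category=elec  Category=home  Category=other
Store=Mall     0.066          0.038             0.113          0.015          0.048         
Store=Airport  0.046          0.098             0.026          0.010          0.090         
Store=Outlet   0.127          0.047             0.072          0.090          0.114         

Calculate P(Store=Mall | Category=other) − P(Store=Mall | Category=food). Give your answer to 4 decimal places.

-0.0857

P(Category=other) = 0.048 + 0.090 + 0.114 = 0.252; P(Store=Mall | Category=other) = 0.048/0.252 = 0.19048.
P(Category=food) = 0.066 + 0.046 + 0.127 = 0.239; P(Store=Mall | Category=food) = 0.066/0.239 = 0.27615.
Difference = -0.0857.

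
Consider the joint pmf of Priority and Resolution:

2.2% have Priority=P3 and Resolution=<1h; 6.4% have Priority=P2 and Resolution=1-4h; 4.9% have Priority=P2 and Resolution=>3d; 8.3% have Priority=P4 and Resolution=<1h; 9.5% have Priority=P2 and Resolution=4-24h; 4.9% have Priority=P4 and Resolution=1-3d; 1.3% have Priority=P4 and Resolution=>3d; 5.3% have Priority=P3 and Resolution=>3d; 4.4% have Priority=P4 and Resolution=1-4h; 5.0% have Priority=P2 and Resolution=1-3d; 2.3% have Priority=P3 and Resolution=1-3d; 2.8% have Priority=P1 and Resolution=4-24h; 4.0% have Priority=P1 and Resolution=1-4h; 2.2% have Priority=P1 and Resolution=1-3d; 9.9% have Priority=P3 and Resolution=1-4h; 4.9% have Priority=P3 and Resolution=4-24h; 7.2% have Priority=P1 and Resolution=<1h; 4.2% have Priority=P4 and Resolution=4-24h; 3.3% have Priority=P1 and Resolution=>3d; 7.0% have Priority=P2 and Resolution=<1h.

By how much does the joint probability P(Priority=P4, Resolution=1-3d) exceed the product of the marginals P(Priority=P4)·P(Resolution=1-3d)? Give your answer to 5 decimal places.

0.01574

P(Priority=P4) = 0.083 + 0.044 + 0.042 + 0.049 + 0.013 = 0.231.
P(Resolution=1-3d) = 0.022 + 0.050 + 0.023 + 0.049 = 0.144.
P(Priority=P4, Resolution=1-3d) − P(Priority=P4)P(Resolution=1-3d) = 0.049 − 0.231×0.144 = 0.01574.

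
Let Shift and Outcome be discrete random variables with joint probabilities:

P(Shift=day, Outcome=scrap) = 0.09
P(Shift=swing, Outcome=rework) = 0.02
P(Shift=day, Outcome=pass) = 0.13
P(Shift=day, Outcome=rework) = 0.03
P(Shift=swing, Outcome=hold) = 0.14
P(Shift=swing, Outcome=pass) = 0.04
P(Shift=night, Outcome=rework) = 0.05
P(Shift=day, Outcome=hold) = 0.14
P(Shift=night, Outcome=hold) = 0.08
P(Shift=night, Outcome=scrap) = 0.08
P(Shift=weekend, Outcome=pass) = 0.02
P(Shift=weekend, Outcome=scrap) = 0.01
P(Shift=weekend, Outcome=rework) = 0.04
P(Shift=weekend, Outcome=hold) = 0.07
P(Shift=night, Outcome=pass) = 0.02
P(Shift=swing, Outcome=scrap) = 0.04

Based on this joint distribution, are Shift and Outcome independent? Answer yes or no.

no

P(Shift=day) = 0.39 and P(Outcome=pass) = 0.21, so their product is 0.0819, but P(Shift=day, Outcome=pass) = 0.13. Since these differ, Shift and Outcome are not independent.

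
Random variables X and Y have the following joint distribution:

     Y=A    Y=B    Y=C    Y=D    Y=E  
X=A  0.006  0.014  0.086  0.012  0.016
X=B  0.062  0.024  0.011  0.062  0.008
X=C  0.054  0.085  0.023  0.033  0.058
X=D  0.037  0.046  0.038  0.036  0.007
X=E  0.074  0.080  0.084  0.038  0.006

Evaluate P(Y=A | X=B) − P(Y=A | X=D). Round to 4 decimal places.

P(X=B) = 0.062 + 0.024 + 0.011 + 0.062 + 0.008 = 0.167; P(Y=A | X=B) = 0.062/0.167 = 0.37126.
P(X=D) = 0.037 + 0.046 + 0.038 + 0.036 + 0.007 = 0.164; P(Y=A | X=D) = 0.037/0.164 = 0.22561.
Difference = 0.1456.

0.1456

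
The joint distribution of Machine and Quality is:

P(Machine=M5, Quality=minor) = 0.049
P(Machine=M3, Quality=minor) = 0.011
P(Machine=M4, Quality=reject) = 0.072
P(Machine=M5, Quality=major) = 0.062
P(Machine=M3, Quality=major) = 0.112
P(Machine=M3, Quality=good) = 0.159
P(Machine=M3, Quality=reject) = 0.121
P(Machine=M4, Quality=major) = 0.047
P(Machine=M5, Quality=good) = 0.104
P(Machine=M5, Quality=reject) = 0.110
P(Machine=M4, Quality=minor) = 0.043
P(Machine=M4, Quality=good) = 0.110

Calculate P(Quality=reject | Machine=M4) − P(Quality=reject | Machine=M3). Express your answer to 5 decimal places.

-0.03554

P(Machine=M4) = 0.110 + 0.043 + 0.047 + 0.072 = 0.272; P(Quality=reject | Machine=M4) = 0.072/0.272 = 0.264706.
P(Machine=M3) = 0.159 + 0.011 + 0.112 + 0.121 = 0.403; P(Quality=reject | Machine=M3) = 0.121/0.403 = 0.300248.
Difference = -0.03554.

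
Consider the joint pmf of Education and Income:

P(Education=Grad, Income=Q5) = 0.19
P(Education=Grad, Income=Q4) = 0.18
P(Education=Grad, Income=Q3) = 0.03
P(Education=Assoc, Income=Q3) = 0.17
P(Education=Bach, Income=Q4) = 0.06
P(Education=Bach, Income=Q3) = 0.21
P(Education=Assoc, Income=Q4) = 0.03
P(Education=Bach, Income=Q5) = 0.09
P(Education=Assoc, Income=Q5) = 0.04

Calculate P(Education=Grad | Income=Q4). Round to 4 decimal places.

0.6667

P(Income=Q4) = 0.03 + 0.06 + 0.18 = 0.27.
P(Education=Grad | Income=Q4) = 0.18/0.27 = 0.6667.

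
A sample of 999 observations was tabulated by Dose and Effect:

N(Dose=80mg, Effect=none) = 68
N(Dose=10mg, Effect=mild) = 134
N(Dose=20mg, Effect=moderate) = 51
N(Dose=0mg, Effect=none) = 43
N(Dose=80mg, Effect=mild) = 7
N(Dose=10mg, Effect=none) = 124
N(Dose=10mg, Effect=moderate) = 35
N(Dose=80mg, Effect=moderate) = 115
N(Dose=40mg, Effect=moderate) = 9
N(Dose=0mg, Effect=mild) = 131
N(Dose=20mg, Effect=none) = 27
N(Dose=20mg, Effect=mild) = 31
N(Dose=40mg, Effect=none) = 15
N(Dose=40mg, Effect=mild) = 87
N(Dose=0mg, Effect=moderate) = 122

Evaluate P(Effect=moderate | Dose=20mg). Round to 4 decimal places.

Total with Dose=20mg: 27 + 31 + 51 = 109.
P(Effect=moderate | Dose=20mg) = 51/109 = 0.4679.

0.4679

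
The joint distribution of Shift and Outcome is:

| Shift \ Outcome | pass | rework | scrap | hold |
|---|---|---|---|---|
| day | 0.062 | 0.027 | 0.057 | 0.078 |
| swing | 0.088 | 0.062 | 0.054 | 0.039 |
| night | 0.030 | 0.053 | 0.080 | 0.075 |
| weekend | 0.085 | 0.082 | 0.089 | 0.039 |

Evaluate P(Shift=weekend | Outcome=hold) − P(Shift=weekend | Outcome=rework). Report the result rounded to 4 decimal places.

-0.1972

P(Outcome=hold) = 0.078 + 0.039 + 0.075 + 0.039 = 0.231; P(Shift=weekend | Outcome=hold) = 0.039/0.231 = 0.16883.
P(Outcome=rework) = 0.027 + 0.062 + 0.053 + 0.082 = 0.224; P(Shift=weekend | Outcome=rework) = 0.082/0.224 = 0.36607.
Difference = -0.1972.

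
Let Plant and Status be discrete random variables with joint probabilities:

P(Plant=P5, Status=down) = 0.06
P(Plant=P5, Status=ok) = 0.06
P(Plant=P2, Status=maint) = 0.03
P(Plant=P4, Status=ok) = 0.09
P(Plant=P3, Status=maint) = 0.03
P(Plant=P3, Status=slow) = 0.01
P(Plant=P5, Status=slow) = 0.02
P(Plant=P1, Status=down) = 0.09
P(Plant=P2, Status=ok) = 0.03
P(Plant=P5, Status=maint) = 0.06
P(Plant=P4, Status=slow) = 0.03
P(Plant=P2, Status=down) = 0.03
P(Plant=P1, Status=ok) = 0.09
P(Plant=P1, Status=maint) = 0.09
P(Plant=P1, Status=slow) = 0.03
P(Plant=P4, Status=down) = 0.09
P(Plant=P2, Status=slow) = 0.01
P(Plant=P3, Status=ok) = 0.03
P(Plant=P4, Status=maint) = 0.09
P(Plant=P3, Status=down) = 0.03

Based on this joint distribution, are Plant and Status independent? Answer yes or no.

Every cell satisfies P(Plant,Status) = P(Plant)·P(Status). For instance P(Plant=P3) = 0.10, P(Status=maint) = 0.30, and 0.10×0.30 = 0.03 matches the joint entry. So Plant and Status are independent.

yes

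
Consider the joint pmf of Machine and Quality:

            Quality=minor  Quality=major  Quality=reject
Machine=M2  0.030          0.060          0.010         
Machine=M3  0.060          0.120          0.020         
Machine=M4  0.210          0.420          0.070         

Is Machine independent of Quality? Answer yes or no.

yes

Every cell satisfies P(Machine,Quality) = P(Machine)·P(Quality). For instance P(Machine=M4) = 0.700, P(Quality=minor) = 0.300, and 0.700×0.300 = 0.210 matches the joint entry. So Machine and Quality are independent.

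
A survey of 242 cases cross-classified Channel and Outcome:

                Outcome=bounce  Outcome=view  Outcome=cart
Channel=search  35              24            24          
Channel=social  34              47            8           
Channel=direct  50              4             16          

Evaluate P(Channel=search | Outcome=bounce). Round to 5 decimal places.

0.29412

Total with Outcome=bounce: 35 + 34 + 50 = 119.
P(Channel=search | Outcome=bounce) = 35/119 = 0.29412.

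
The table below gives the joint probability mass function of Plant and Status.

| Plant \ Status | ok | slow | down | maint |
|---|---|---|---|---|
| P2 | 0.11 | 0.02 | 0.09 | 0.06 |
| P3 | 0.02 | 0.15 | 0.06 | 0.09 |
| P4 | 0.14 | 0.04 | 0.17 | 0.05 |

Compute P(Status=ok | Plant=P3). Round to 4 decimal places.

0.0625

P(Plant=P3) = 0.02 + 0.15 + 0.06 + 0.09 = 0.32.
P(Status=ok | Plant=P3) = 0.02/0.32 = 0.0625.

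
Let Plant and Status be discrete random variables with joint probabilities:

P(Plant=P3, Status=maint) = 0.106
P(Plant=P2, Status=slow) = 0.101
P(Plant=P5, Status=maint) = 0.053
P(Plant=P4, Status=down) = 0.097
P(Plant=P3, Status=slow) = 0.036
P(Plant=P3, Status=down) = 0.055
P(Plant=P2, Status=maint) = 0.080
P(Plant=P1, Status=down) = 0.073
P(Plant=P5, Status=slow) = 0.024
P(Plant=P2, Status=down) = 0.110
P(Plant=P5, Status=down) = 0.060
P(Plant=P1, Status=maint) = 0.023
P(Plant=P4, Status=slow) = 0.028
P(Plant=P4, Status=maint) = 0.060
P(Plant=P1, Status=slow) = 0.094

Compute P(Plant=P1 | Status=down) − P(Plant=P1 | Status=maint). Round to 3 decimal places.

P(Status=down) = 0.073 + 0.110 + 0.055 + 0.097 + 0.060 = 0.395; P(Plant=P1 | Status=down) = 0.073/0.395 = 0.1848.
P(Status=maint) = 0.023 + 0.080 + 0.106 + 0.060 + 0.053 = 0.322; P(Plant=P1 | Status=maint) = 0.023/0.322 = 0.0714.
Difference = 0.113.

0.113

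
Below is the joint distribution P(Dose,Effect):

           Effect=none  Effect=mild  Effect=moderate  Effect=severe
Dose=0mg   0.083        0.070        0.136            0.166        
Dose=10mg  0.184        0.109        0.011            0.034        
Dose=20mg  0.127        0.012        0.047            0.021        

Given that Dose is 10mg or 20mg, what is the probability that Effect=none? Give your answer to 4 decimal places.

P(Dose=10mg) = 0.184 + 0.109 + 0.011 + 0.034 = 0.338.
P(Dose=20mg) = 0.127 + 0.012 + 0.047 + 0.021 = 0.207.
P(Dose ∈ {10mg, 20mg}) = 0.338 + 0.207 = 0.545; P(Effect=none, Dose ∈ {10mg, 20mg}) = 0.184 + 0.127 = 0.311.
P(Effect=none | Dose ∈ {10mg, 20mg}) = 0.311/0.545 = 0.5706.

0.5706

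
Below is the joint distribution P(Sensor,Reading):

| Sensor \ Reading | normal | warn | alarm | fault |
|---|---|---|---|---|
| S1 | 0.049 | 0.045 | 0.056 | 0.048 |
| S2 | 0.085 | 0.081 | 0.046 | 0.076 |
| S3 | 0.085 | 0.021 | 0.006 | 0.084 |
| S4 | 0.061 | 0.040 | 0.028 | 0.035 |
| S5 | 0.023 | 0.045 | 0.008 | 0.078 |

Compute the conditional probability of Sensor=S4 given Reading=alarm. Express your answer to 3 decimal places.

0.194

P(Reading=alarm) = 0.056 + 0.046 + 0.006 + 0.028 + 0.008 = 0.144.
P(Sensor=S4 | Reading=alarm) = 0.028/0.144 = 0.194.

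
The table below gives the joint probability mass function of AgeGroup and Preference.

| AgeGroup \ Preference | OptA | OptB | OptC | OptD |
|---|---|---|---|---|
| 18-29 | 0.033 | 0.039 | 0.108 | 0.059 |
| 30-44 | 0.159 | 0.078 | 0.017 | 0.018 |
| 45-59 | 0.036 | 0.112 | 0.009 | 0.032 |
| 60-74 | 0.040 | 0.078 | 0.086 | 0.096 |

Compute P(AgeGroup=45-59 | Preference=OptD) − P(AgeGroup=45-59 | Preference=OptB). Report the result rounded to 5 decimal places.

-0.20872

P(Preference=OptD) = 0.059 + 0.018 + 0.032 + 0.096 = 0.205; P(AgeGroup=45-59 | Preference=OptD) = 0.032/0.205 = 0.156098.
P(Preference=OptB) = 0.039 + 0.078 + 0.112 + 0.078 = 0.307; P(AgeGroup=45-59 | Preference=OptB) = 0.112/0.307 = 0.364821.
Difference = -0.20872.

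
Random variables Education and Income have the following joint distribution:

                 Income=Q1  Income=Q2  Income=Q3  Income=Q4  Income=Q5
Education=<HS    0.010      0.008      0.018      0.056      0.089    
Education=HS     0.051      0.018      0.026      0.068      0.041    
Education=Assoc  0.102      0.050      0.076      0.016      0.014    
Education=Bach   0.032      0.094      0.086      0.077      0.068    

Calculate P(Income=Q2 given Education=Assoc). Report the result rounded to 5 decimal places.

P(Education=Assoc) = 0.102 + 0.050 + 0.076 + 0.016 + 0.014 = 0.258.
P(Income=Q2 | Education=Assoc) = 0.050/0.258 = 0.19380.

0.19380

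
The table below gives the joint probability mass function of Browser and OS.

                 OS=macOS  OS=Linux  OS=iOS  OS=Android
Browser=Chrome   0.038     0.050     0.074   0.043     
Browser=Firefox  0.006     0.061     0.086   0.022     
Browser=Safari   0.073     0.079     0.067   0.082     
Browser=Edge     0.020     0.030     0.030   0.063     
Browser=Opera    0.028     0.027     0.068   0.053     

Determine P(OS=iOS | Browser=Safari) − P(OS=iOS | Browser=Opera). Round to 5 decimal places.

-0.16377

P(Browser=Safari) = 0.073 + 0.079 + 0.067 + 0.082 = 0.301; P(OS=iOS | Browser=Safari) = 0.067/0.301 = 0.222591.
P(Browser=Opera) = 0.028 + 0.027 + 0.068 + 0.053 = 0.176; P(OS=iOS | Browser=Opera) = 0.068/0.176 = 0.386364.
Difference = -0.16377.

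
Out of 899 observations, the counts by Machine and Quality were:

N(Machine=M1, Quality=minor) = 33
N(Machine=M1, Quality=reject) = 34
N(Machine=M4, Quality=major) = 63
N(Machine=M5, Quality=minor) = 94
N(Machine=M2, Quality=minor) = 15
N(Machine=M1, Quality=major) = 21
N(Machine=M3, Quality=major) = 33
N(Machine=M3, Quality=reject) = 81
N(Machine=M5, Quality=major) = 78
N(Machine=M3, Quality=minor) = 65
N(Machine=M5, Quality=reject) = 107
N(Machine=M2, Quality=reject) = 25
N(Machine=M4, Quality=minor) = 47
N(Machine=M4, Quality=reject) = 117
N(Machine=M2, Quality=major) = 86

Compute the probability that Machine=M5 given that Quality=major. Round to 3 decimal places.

0.278

Total with Quality=major: 21 + 86 + 33 + 63 + 78 = 281.
P(Machine=M5 | Quality=major) = 78/281 = 0.278.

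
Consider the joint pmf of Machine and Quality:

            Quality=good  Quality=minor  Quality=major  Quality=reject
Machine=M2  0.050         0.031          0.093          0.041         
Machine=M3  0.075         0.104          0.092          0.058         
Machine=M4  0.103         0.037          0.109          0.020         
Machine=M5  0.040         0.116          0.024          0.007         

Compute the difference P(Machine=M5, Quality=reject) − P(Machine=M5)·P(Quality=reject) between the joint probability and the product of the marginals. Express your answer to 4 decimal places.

-0.0166

P(Machine=M5) = 0.040 + 0.116 + 0.024 + 0.007 = 0.187.
P(Quality=reject) = 0.041 + 0.058 + 0.020 + 0.007 = 0.126.
P(Machine=M5, Quality=reject) − P(Machine=M5)P(Quality=reject) = 0.007 − 0.187×0.126 = -0.0166.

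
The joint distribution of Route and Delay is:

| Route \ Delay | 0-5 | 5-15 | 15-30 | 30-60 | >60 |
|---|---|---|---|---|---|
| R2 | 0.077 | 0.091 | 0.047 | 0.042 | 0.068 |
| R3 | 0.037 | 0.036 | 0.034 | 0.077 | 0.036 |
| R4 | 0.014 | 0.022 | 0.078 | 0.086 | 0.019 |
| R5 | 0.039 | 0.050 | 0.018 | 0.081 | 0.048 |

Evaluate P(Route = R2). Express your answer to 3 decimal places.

P(Route=R2) = 0.077 + 0.091 + 0.047 + 0.042 + 0.068 = 0.325.

0.325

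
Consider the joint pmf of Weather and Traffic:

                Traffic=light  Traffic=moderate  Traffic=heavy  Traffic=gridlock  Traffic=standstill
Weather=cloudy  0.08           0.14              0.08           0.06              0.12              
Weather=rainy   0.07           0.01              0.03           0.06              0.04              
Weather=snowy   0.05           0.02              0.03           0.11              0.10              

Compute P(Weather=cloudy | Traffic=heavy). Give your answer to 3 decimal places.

0.571

P(Traffic=heavy) = 0.08 + 0.03 + 0.03 = 0.14.
P(Weather=cloudy | Traffic=heavy) = 0.08/0.14 = 0.571.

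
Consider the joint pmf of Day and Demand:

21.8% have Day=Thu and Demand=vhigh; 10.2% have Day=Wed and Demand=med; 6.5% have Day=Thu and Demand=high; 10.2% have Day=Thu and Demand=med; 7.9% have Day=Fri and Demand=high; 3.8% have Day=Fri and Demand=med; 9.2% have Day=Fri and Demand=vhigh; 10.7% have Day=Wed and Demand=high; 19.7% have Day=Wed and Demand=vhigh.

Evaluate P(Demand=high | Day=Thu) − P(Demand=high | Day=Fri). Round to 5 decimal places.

-0.20916

P(Day=Thu) = 0.102 + 0.065 + 0.218 = 0.385; P(Demand=high | Day=Thu) = 0.065/0.385 = 0.168831.
P(Day=Fri) = 0.038 + 0.079 + 0.092 = 0.209; P(Demand=high | Day=Fri) = 0.079/0.209 = 0.377990.
Difference = -0.20916.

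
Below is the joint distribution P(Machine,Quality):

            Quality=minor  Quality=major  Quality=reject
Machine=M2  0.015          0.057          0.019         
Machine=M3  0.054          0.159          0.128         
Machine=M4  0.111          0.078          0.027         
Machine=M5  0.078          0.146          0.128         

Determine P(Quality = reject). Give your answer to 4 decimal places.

P(Quality=reject) = 0.019 + 0.128 + 0.027 + 0.128 = 0.302.

0.3020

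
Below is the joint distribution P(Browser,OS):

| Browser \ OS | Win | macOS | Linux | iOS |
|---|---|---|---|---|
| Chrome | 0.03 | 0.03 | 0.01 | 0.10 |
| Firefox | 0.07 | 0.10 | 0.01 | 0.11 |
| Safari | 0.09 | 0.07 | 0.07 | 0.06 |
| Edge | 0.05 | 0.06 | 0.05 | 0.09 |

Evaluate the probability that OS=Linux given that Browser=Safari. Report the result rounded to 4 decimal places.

P(Browser=Safari) = 0.09 + 0.07 + 0.07 + 0.06 = 0.29.
P(OS=Linux | Browser=Safari) = 0.07/0.29 = 0.2414.

0.2414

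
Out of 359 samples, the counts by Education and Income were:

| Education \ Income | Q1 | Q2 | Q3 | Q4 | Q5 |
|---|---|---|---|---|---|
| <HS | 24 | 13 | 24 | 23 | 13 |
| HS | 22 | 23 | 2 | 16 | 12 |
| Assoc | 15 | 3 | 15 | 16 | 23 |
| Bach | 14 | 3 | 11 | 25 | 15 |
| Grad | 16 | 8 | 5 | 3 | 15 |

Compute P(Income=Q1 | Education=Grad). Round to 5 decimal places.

0.34043

Total with Education=Grad: 16 + 8 + 5 + 3 + 15 = 47.
P(Income=Q1 | Education=Grad) = 16/47 = 0.34043.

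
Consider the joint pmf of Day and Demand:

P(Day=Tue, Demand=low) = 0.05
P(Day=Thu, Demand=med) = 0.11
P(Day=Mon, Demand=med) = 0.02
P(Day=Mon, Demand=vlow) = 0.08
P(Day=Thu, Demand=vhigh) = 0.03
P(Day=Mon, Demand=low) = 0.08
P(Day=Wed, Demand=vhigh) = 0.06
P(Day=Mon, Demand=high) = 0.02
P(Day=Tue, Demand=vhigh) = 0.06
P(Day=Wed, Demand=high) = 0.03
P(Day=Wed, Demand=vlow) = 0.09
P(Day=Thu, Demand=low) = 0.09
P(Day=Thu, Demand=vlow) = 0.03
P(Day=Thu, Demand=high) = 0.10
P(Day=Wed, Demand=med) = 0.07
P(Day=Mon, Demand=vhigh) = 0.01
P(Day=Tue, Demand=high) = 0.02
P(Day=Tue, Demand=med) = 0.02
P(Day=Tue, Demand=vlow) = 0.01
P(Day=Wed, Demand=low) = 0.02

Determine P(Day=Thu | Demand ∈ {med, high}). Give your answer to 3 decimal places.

0.538

P(Demand=med) = 0.02 + 0.02 + 0.07 + 0.11 = 0.22.
P(Demand=high) = 0.02 + 0.02 + 0.03 + 0.10 = 0.17.
P(Demand ∈ {med, high}) = 0.22 + 0.17 = 0.39; P(Day=Thu, Demand ∈ {med, high}) = 0.11 + 0.10 = 0.21.
P(Day=Thu | Demand ∈ {med, high}) = 0.21/0.39 = 0.538.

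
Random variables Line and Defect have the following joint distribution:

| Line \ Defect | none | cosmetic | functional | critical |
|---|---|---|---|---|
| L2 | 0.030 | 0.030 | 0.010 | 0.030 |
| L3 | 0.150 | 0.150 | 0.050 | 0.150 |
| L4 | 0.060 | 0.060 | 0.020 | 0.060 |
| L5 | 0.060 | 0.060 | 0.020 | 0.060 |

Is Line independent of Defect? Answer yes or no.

yes

Every cell satisfies P(Line,Defect) = P(Line)·P(Defect). For instance P(Line=L3) = 0.500, P(Defect=cosmetic) = 0.300, and 0.500×0.300 = 0.150 matches the joint entry. So Line and Defect are independent.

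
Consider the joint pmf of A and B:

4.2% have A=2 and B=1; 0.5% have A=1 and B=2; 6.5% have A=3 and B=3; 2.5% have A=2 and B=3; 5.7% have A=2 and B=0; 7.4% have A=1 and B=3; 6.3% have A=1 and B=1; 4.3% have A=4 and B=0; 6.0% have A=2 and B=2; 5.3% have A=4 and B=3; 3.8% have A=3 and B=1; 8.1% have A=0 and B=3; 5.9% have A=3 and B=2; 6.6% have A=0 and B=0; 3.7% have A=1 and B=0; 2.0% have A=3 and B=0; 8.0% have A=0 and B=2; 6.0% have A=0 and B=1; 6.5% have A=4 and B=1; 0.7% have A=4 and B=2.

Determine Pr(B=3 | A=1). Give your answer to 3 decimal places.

P(A=1) = 0.037 + 0.063 + 0.005 + 0.074 = 0.179.
P(B=3 | A=1) = 0.074/0.179 = 0.413.

0.413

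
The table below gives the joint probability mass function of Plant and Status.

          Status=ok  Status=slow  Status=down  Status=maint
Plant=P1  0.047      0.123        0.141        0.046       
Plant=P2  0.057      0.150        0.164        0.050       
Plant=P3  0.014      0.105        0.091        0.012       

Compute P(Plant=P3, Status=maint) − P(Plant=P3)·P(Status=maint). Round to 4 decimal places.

-0.0120

P(Plant=P3) = 0.014 + 0.105 + 0.091 + 0.012 = 0.222.
P(Status=maint) = 0.046 + 0.050 + 0.012 = 0.108.
P(Plant=P3, Status=maint) − P(Plant=P3)P(Status=maint) = 0.012 − 0.222×0.108 = -0.0120.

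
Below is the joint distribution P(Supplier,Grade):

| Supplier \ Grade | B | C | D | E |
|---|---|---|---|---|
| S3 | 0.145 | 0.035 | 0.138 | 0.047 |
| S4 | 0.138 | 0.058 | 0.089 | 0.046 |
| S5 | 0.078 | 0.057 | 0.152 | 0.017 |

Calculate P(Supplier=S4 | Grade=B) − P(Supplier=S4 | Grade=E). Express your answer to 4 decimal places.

P(Grade=B) = 0.145 + 0.138 + 0.078 = 0.361; P(Supplier=S4 | Grade=B) = 0.138/0.361 = 0.38227.
P(Grade=E) = 0.047 + 0.046 + 0.017 = 0.110; P(Supplier=S4 | Grade=E) = 0.046/0.110 = 0.41818.
Difference = -0.0359.

-0.0359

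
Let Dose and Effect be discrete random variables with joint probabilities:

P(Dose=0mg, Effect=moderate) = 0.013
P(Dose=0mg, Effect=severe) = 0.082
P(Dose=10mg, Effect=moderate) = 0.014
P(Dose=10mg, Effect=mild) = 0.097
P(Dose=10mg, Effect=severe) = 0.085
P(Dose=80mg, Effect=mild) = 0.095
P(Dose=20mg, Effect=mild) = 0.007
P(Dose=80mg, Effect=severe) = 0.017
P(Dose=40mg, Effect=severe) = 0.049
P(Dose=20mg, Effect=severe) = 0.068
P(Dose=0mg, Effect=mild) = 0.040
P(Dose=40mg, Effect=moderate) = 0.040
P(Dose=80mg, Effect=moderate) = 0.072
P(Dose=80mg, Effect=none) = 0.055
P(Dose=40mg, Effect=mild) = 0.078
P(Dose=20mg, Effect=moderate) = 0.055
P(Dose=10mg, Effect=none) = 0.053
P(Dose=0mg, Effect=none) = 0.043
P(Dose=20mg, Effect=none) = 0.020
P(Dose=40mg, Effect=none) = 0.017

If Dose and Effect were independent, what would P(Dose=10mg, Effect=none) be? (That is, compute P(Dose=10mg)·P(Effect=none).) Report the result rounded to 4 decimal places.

0.0468

P(Dose=10mg) = 0.053 + 0.097 + 0.014 + 0.085 = 0.249.
P(Effect=none) = 0.043 + 0.053 + 0.020 + 0.017 + 0.055 = 0.188.
Product: 0.249 × 0.188 = 0.0468.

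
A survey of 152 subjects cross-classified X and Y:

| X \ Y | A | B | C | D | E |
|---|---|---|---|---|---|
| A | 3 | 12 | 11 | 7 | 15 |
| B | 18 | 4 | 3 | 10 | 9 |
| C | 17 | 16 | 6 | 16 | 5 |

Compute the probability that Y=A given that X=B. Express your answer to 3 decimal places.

0.409

Total with X=B: 18 + 4 + 3 + 10 + 9 = 44.
P(Y=A | X=B) = 18/44 = 0.409.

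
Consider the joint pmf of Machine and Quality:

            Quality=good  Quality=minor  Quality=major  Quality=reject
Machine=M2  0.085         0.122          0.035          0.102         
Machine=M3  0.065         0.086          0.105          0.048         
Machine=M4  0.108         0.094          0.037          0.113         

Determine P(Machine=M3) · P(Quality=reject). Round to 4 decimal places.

0.0800

P(Machine=M3) = 0.065 + 0.086 + 0.105 + 0.048 = 0.304.
P(Quality=reject) = 0.102 + 0.048 + 0.113 = 0.263.
Product: 0.304 × 0.263 = 0.0800.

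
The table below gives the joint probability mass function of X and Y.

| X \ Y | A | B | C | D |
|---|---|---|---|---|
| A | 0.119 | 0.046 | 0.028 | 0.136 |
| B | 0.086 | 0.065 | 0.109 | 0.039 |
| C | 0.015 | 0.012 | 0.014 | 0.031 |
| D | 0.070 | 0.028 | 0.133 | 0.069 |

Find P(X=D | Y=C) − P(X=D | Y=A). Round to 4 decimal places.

P(Y=C) = 0.028 + 0.109 + 0.014 + 0.133 = 0.284; P(X=D | Y=C) = 0.133/0.284 = 0.46831.
P(Y=A) = 0.119 + 0.086 + 0.015 + 0.070 = 0.290; P(X=D | Y=A) = 0.070/0.290 = 0.24138.
Difference = 0.2269.

0.2269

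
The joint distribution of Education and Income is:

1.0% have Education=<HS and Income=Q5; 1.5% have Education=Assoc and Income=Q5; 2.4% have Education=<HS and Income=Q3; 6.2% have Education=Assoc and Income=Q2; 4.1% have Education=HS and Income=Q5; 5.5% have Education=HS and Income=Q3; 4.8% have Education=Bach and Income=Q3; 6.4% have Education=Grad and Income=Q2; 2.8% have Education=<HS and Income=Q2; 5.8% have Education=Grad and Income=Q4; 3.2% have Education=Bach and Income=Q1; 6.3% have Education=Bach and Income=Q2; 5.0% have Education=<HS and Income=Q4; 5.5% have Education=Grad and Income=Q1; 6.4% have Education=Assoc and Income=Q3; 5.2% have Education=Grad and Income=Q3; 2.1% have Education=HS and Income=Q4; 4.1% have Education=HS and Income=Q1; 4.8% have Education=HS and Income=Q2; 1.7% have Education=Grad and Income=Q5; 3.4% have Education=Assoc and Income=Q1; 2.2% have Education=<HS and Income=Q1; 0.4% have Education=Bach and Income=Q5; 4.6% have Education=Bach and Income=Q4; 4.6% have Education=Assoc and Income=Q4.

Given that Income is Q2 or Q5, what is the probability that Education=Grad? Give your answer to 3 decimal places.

0.230

P(Income=Q2) = 0.028 + 0.048 + 0.062 + 0.063 + 0.064 = 0.265.
P(Income=Q5) = 0.010 + 0.041 + 0.015 + 0.004 + 0.017 = 0.087.
P(Income ∈ {Q2, Q5}) = 0.265 + 0.087 = 0.352; P(Education=Grad, Income ∈ {Q2, Q5}) = 0.064 + 0.017 = 0.081.
P(Education=Grad | Income ∈ {Q2, Q5}) = 0.081/0.352 = 0.230.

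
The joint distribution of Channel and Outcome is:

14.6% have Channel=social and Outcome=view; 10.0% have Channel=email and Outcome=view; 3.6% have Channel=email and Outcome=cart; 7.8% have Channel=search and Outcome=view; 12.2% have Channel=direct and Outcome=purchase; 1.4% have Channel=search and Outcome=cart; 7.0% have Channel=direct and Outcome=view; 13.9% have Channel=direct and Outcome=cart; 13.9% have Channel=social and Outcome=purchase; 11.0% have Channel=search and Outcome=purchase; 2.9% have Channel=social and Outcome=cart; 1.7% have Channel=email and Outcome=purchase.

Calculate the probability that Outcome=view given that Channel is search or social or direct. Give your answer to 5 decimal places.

P(Channel=search) = 0.078 + 0.014 + 0.110 = 0.202.
P(Channel=social) = 0.146 + 0.029 + 0.139 = 0.314.
P(Channel=direct) = 0.070 + 0.139 + 0.122 = 0.331.
P(Channel ∈ {search, social, direct}) = 0.202 + 0.314 + 0.331 = 0.847; P(Outcome=view, Channel ∈ {search, social, direct}) = 0.078 + 0.146 + 0.070 = 0.294.
P(Outcome=view | Channel ∈ {search, social, direct}) = 0.294/0.847 = 0.34711.

0.34711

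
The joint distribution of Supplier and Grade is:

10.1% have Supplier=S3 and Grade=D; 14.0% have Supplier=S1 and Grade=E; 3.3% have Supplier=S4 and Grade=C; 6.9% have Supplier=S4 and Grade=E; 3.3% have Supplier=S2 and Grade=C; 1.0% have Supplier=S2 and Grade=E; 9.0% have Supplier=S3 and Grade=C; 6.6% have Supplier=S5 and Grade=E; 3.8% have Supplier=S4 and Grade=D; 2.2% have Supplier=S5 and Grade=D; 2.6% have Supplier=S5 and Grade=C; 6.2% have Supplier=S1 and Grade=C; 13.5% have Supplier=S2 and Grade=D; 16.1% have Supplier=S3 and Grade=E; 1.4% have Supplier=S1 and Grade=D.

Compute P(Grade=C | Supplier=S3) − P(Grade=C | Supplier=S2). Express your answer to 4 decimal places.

0.0703

P(Supplier=S3) = 0.090 + 0.101 + 0.161 = 0.352; P(Grade=C | Supplier=S3) = 0.090/0.352 = 0.25568.
P(Supplier=S2) = 0.033 + 0.135 + 0.010 = 0.178; P(Grade=C | Supplier=S2) = 0.033/0.178 = 0.18539.
Difference = 0.0703.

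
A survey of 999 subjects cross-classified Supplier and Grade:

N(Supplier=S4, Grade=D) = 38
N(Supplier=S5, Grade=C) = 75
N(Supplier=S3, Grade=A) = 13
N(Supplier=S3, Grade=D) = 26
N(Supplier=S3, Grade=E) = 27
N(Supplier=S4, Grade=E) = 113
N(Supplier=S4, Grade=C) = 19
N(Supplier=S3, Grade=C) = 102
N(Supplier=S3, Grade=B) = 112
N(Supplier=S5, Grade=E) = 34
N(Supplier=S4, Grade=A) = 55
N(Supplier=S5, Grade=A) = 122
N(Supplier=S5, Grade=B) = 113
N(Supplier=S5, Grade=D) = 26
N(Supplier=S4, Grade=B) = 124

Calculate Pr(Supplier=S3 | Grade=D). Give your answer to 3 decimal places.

0.289

Total with Grade=D: 26 + 38 + 26 = 90.
P(Supplier=S3 | Grade=D) = 26/90 = 0.289.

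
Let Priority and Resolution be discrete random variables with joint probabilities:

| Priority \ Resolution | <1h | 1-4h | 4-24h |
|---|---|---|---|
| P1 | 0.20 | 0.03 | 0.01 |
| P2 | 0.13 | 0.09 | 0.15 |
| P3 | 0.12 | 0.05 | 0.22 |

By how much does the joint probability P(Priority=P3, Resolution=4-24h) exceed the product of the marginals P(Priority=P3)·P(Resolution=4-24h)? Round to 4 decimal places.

P(Priority=P3) = 0.12 + 0.05 + 0.22 = 0.39.
P(Resolution=4-24h) = 0.01 + 0.15 + 0.22 = 0.38.
P(Priority=P3, Resolution=4-24h) − P(Priority=P3)P(Resolution=4-24h) = 0.22 − 0.39×0.38 = 0.0718.

0.0718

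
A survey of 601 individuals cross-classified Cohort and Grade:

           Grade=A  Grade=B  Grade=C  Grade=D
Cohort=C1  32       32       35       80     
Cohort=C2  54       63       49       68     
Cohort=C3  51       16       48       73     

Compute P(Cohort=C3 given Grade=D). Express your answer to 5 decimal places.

Total with Grade=D: 80 + 68 + 73 = 221.
P(Cohort=C3 | Grade=D) = 73/221 = 0.33032.

0.33032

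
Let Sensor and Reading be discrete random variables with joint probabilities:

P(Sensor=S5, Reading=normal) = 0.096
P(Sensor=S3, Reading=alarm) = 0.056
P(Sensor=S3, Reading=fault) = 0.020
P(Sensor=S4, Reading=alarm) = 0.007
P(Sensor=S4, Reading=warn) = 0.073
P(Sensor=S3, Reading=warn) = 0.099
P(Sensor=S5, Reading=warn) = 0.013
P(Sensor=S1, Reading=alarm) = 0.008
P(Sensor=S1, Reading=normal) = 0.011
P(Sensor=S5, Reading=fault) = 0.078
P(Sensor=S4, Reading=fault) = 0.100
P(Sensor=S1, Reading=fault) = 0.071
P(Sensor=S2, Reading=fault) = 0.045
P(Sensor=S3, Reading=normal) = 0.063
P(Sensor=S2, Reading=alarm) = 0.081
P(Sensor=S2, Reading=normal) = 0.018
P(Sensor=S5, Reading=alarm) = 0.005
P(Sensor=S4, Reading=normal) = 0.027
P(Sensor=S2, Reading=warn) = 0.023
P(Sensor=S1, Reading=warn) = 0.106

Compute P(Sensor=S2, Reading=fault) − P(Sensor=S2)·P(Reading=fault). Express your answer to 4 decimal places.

P(Sensor=S2) = 0.018 + 0.023 + 0.081 + 0.045 = 0.167.
P(Reading=fault) = 0.071 + 0.045 + 0.020 + 0.100 + 0.078 = 0.314.
P(Sensor=S2, Reading=fault) − P(Sensor=S2)P(Reading=fault) = 0.045 − 0.167×0.314 = -0.0074.

-0.0074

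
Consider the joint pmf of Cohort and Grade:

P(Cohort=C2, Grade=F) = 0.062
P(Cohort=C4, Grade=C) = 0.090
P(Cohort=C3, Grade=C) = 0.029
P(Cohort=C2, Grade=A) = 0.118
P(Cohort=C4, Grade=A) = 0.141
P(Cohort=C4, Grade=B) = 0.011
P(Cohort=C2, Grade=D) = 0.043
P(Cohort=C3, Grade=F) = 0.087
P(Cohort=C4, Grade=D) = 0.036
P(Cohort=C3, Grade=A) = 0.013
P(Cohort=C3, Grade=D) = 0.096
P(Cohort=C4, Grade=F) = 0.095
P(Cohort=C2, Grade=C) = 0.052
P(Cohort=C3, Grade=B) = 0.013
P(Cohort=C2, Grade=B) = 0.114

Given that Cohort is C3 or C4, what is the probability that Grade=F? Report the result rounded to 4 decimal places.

0.2979

P(Cohort=C3) = 0.013 + 0.013 + 0.029 + 0.096 + 0.087 = 0.238.
P(Cohort=C4) = 0.141 + 0.011 + 0.090 + 0.036 + 0.095 = 0.373.
P(Cohort ∈ {C3, C4}) = 0.238 + 0.373 = 0.611; P(Grade=F, Cohort ∈ {C3, C4}) = 0.087 + 0.095 = 0.182.
P(Grade=F | Cohort ∈ {C3, C4}) = 0.182/0.611 = 0.2979.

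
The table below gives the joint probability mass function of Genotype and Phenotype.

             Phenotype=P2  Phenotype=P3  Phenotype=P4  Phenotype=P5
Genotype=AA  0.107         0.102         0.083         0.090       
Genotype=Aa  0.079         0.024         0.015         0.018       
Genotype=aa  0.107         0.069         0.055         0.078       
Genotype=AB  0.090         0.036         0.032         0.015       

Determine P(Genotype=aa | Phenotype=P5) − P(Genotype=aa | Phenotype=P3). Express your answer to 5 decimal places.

0.08936

P(Phenotype=P5) = 0.090 + 0.018 + 0.078 + 0.015 = 0.201; P(Genotype=aa | Phenotype=P5) = 0.078/0.201 = 0.388060.
P(Phenotype=P3) = 0.102 + 0.024 + 0.069 + 0.036 = 0.231; P(Genotype=aa | Phenotype=P3) = 0.069/0.231 = 0.298701.
Difference = 0.08936.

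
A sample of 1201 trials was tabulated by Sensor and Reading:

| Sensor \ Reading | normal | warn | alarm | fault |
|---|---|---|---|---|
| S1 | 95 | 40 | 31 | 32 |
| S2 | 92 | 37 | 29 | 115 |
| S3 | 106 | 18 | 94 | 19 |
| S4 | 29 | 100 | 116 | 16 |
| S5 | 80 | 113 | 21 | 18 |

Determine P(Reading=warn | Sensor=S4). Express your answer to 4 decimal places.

0.3831

Total with Sensor=S4: 29 + 100 + 116 + 16 = 261.
P(Reading=warn | Sensor=S4) = 100/261 = 0.3831.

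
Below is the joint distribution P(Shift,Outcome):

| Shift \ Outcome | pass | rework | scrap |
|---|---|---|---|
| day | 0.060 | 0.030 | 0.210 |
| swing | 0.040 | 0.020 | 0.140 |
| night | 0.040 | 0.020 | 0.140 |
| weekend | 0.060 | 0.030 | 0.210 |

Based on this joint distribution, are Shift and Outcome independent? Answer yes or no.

Every cell satisfies P(Shift,Outcome) = P(Shift)·P(Outcome). For instance P(Shift=weekend) = 0.300, P(Outcome=rework) = 0.100, and 0.300×0.100 = 0.030 matches the joint entry. So Shift and Outcome are independent.

yes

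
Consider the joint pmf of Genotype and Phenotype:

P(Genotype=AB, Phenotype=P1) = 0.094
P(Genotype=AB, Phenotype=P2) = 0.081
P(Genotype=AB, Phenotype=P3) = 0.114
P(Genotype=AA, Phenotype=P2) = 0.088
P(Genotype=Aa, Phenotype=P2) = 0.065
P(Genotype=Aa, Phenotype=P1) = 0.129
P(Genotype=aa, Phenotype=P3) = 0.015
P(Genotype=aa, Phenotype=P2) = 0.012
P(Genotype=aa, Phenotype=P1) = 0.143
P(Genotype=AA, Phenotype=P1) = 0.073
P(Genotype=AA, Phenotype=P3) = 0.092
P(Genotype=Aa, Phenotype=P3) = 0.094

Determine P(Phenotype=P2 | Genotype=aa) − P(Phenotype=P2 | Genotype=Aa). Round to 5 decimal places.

-0.15511

P(Genotype=aa) = 0.143 + 0.012 + 0.015 = 0.170; P(Phenotype=P2 | Genotype=aa) = 0.012/0.170 = 0.070588.
P(Genotype=Aa) = 0.129 + 0.065 + 0.094 = 0.288; P(Phenotype=P2 | Genotype=Aa) = 0.065/0.288 = 0.225694.
Difference = -0.15511.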